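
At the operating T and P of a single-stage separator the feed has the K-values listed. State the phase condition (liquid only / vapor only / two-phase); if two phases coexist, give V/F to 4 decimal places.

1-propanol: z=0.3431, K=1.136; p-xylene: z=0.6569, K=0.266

ΣzᵢKᵢ = 0.5645; Σzᵢ/Kᵢ = 2.7716.
Since ΣzᵢKᵢ < 1 the mixture is below its bubble point — single liquid phase.

liquid only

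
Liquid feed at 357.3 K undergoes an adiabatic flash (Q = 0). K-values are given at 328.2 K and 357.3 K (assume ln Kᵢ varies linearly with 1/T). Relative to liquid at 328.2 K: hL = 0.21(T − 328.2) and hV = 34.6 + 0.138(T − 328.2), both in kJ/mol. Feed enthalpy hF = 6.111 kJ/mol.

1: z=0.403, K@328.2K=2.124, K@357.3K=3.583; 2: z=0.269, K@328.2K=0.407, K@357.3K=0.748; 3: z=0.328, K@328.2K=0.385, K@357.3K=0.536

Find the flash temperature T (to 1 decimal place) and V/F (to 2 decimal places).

T = 329.5 K, V/F = 0.17

Adiabatic flash: solve Rachford–Rice at each trial T, then check hF = ψ·hV(T) + (1−ψ)·hL(T).
  T = 328.2 K: K = (2.124, 0.407, 0.385), RR gives ψ = 0.135, H_out = 4.666 kJ/mol
  T = 357.3 K: K = (3.583, 0.748, 0.536), RR gives ψ = 0.826, H_out = 32.948 kJ/mol
  T = 342.8 K: K = (2.792, 0.560, 0.458), RR gives ψ = 0.476, H_out = 19.038 kJ/mol
  T = 335.5 K: K = (2.442, 0.479, 0.421), RR gives ψ = 0.314, H_out = 12.241 kJ/mol
  T = 331.9 K: K = (2.282, 0.442, 0.403), RR gives ψ = 0.230, H_out = 8.662 kJ/mol
  T = 330.0 K: K = (2.200, 0.424, 0.394), RR gives ψ = 0.182, H_out = 6.660 kJ/mol
Linear interpolation between T = 328.2 (H_out = 4.666) and T = 330.0 (H_out = 6.660) on hF = 6.111 gives T ≈ 329.5 K, at which ψ = 0.17.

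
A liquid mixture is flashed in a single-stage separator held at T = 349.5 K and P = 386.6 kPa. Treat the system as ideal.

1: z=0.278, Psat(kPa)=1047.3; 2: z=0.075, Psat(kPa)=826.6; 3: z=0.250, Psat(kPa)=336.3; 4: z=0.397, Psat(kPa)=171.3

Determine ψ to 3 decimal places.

Raoult's law: Kᵢ = Pᵢˢᵃᵗ/P = Pᵢˢᵃᵗ/386.6.
  K_1 = 1047.3/386.6 = 2.70900, K_2 = 826.6/386.6 = 2.13813, K_3 = 336.3/386.6 = 0.86989, K_4 = 171.3/386.6 = 0.44309
Material balance + equilibrium reduce to Σ zᵢ(Kᵢ−1)/(1+ψ(Kᵢ−1)) = 0.
Check two-phase: ΣzᵢKᵢ = 1.307 > 1 and Σzᵢ/Kᵢ = 1.321 > 1, so g(0) = 0.307 > 0 and g(1) = -0.321 < 0.
Newton iteration, ψ⁰ = 0.64:
  ψ = 0.640: g = -0.1027, g' = -0.520 → ψ = 0.442
  ψ = 0.442: g = -0.0006, g' = -0.528 → ψ = 0.441
Converged at ψ = 0.441.

ψ = 0.441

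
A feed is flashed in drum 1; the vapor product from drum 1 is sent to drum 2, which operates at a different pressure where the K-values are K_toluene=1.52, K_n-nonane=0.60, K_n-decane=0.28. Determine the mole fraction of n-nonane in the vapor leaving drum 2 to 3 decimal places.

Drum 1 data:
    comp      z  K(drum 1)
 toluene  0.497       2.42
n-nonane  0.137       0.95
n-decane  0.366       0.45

Drum 1:
Let ψ₁ = V/F and solve Σ zᵢ(Kᵢ−1)/(1+ψ₁(Kᵢ−1)) = 0.
Check two-phase: ΣzᵢKᵢ = 1.498 > 1 and Σzᵢ/Kᵢ = 1.163 > 1, so g(0) = 0.498 > 0 and g(1) = -0.163 < 0.
Newton–Raphson from ψ₁ = 0.5:
  ψ₁ = 0.500: g = 0.1280, g' = -0.554 → ψ₁ = 0.731
  ψ₁ = 0.731: g = 0.0024, g' = -0.551 → ψ₁ = 0.736
Converged at ψ₁ = 0.736.
Drum-1 compositions:
  toluene: x = 0.243, y = 0.588
  n-nonane: x = 0.142, y = 0.135
  n-decane: x = 0.615, y = 0.277
Drum-2 feed = drum-1 vapor: z₂ = (0.5883, 0.1351, 0.2766).
Drum 2:
Let ψ₂ = V/F and solve Σ zᵢ(Kᵢ−1)/(1+ψ₂(Kᵢ−1)) = 0.
Feasibility: ΣzᵢKᵢ = 1.053, Σzᵢ/Kᵢ = 1.600 — both > 1, two phases present.
Iterate (Newton) starting at ψ₂ = 0.32:
  ψ₂ = 0.320: g = -0.0585, g' = -0.387 → ψ₂ = 0.169
  ψ₂ = 0.169: g = -0.0035, g' = -0.345 → ψ₂ = 0.159
Converged at ψ₂ = 0.159.
  toluene: x = 0.543, y = 0.826
  n-nonane: x = 0.144, y = 0.087
  n-decane: x = 0.312, y = 0.087

y_n-nonane (drum 2) = 0.087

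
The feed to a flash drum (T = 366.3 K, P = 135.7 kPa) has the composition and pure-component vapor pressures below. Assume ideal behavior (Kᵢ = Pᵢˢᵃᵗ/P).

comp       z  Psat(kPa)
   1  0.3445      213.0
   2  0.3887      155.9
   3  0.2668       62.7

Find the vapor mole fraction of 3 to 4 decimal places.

y_3 = 0.1745

Raoult's law: Kᵢ = Pᵢˢᵃᵗ/P = Pᵢˢᵃᵗ/135.7.
  K_1 = 213.0/135.7 = 1.569639, K_2 = 155.9/135.7 = 1.148858, K_3 = 62.7/135.7 = 0.462049
Let ψ = V/F and solve Σ zᵢ(Kᵢ−1)/(1+ψ(Kᵢ−1)) = 0.
Feasibility: ΣzᵢKᵢ = 1.1106, Σzᵢ/Kᵢ = 1.1352 — both > 1, two phases present.
Newton iteration, ψ⁰ = 0.5:
  ψ = 0.5000: g = 0.01026, g' = -0.2197 → ψ = 0.5467
  ψ = 0.5467: g = -0.00017, g' = -0.2273 → ψ = 0.5459
Converged at ψ = 0.5459.
Compositions from xᵢ = zᵢ/(1+ψ(Kᵢ−1)), yᵢ = Kᵢxᵢ:
  1: x = 0.2628, y = 0.4125
  2: x = 0.3595, y = 0.4130
  3: x = 0.3777, y = 0.1745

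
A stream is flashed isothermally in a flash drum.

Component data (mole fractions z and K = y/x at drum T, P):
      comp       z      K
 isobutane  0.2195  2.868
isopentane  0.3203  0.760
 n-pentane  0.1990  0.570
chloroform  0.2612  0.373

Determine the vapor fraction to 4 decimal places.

ψ = 0.1036

Rachford–Rice: g(ψ) = Σ zᵢ(Kᵢ−1)/(1+ψ(Kᵢ−1)) = 0.
g(0) = ΣzᵢKᵢ − 1 = 0.0838 and g(1) = 1 − Σzᵢ/Kᵢ = -0.5474, so a root lies in (0, 1).
Newton–Raphson from ψ = 0.43:
  ψ = 0.4300: g = -0.18754, g' = -0.5064 → ψ = 0.0596
  ψ = 0.0596: g = 0.03299, g' = -0.7887 → ψ = 0.1015
  ψ = 0.1015: g = 0.00154, g' = -0.7180 → ψ = 0.1036
Converged at ψ = 0.1036.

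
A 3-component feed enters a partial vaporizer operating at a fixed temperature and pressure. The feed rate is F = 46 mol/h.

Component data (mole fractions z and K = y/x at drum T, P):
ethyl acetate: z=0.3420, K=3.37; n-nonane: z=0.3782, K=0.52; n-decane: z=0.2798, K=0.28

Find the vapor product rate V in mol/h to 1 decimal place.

V = 14.0 mol/h

Let ψ = V/F and solve Σ zᵢ(Kᵢ−1)/(1+ψ(Kᵢ−1)) = 0.
Feasibility: ΣzᵢKᵢ = 1.4275, Σzᵢ/Kᵢ = 1.8281 — both > 1, two phases present.
Iterate (Newton) starting at ψ = 0.64:
  ψ = 0.6400: g = -0.31360, g' = -0.9837 → ψ = 0.3212
  ψ = 0.3212: g = -0.01649, g' = -0.9865 → ψ = 0.3045
  ψ = 0.3045: g = 0.00016, g' = -1.0055 → ψ = 0.3047
Converged at ψ = 0.3047.
Then V = ψ·F = 0.3047·46 = 14.0 mol/h and L = F − V = 32.0 mol/h.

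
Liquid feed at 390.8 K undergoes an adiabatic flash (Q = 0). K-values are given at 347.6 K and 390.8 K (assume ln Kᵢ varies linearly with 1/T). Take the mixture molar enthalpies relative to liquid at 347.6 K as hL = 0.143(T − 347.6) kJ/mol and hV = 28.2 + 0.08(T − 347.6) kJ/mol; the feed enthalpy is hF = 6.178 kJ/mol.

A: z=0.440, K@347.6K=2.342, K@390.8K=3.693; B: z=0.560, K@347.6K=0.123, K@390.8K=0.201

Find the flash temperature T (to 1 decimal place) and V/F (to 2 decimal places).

Adiabatic flash: solve Rachford–Rice at each trial T, then check hF = ψ·hV(T) + (1−ψ)·hL(T).
  T = 347.6 K: K = (2.342, 0.123), RR gives ψ = 0.084, H_out = 2.381 kJ/mol
  T = 390.8 K: K = (3.693, 0.201), RR gives ψ = 0.343, H_out = 14.910 kJ/mol
  T = 369.2 K: K = (2.980, 0.160), RR gives ψ = 0.241, H_out = 9.550 kJ/mol
  T = 358.4 K: K = (2.652, 0.141), RR gives ψ = 0.173, H_out = 6.303 kJ/mol
  T = 353.0 K: K = (2.494, 0.132), RR gives ψ = 0.132, H_out = 4.449 kJ/mol
  T = 355.7 K: K = (2.572, 0.136), RR gives ψ = 0.153, H_out = 5.399 kJ/mol
  T = 357.0 K: K = (2.610, 0.138), RR gives ψ = 0.163, H_out = 5.840 kJ/mol
Linear interpolation between T = 357.0 (H_out = 5.840) and T = 358.4 (H_out = 6.303) on hF = 6.178 gives T ≈ 358.0 K, at which ψ = 0.17.

T = 358.0 K, V/F = 0.17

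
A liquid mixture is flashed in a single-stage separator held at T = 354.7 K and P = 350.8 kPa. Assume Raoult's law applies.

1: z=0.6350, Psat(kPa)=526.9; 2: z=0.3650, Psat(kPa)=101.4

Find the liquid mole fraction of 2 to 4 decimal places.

Raoult's law: Kᵢ = Pᵢˢᵃᵗ/P = Pᵢˢᵃᵗ/350.8.
  K_1 = 526.9/350.8 = 1.501995, K_2 = 101.4/350.8 = 0.289054
Iterate (Newton) starting at V/F = 0.45:
  V/F = 0.4500: g = -0.12154, g' = -0.5054 → V/F = 0.2095
  V/F = 0.2095: g = -0.01648, g' = -0.3857 → V/F = 0.1668
  V/F = 0.1668: g = -0.00026, g' = -0.3737 → V/F = 0.1661
Converged at V/F = 0.1661.
Compositions from xᵢ = zᵢ/(1+V/F(Kᵢ−1)), yᵢ = Kᵢxᵢ:
  1: x = 0.5861, y = 0.8804
  2: x = 0.4139, y = 0.1196

x_2 = 0.4139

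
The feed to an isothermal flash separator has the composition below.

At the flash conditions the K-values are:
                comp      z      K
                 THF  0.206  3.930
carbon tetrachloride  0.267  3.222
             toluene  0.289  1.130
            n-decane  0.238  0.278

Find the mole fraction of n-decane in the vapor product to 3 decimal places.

y_n-decane = 0.162

Material balance + equilibrium reduce to Σ zᵢ(Kᵢ−1)/(1+ψ(Kᵢ−1)) = 0.
g(0) = ΣzᵢKᵢ − 1 = 1.063 and g(1) = 1 − Σzᵢ/Kᵢ = -0.247, so a root lies in (0, 1).
Iterate (Newton) starting at ψ = 0.5:
  ψ = 0.500: g = 0.2923, g' = -0.895 → ψ = 0.827
  ψ = 0.827: g = -0.0067, g' = -1.082 → ψ = 0.820
Converged at ψ = 0.820.
Compositions from xᵢ = zᵢ/(1+ψ(Kᵢ−1)), yᵢ = Kᵢxᵢ:
  THF: x = 0.061, y = 0.238
  carbon tetrachloride: x = 0.095, y = 0.305
  toluene: x = 0.261, y = 0.295
  n-decane: x = 0.584, y = 0.162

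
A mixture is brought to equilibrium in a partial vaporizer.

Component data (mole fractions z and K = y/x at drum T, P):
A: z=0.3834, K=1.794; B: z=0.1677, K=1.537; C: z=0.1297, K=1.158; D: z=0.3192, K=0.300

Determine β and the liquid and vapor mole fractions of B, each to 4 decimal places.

β = 0.4292, x_B = 0.1363, y_B = 0.2095

Let β = V/F and solve Σ zᵢ(Kᵢ−1)/(1+β(Kᵢ−1)) = 0.
Feasibility: ΣzᵢKᵢ = 1.1915, Σzᵢ/Kᵢ = 1.4988 — both > 1, two phases present.
Newton iteration, β⁰ = 0.65:
  β = 0.6500: g = -0.12385, g' = -0.6610 → β = 0.4626
  β = 0.4626: g = -0.01658, g' = -0.5052 → β = 0.4298
  β = 0.4298: g = -0.00027, g' = -0.4891 → β = 0.4292
Converged at β = 0.4292.
Compositions from xᵢ = zᵢ/(1+β(Kᵢ−1)), yᵢ = Kᵢxᵢ:
  A: x = 0.2859, y = 0.5130
  B: x = 0.1363, y = 0.2095
  C: x = 0.1215, y = 0.1407
  D: x = 0.4563, y = 0.1369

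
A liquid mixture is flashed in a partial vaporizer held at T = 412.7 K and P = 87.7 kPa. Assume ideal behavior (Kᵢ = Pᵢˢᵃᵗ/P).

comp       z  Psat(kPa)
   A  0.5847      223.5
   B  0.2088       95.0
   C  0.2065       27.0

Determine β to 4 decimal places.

Raoult's law: Kᵢ = Pᵢˢᵃᵗ/P = Pᵢˢᵃᵗ/87.7.
  K_A = 223.5/87.7 = 2.548461, K_B = 95.0/87.7 = 1.083238, K_C = 27.0/87.7 = 0.307868
Material balance + equilibrium reduce to Σ zᵢ(Kᵢ−1)/(1+β(Kᵢ−1)) = 0.
Feasibility: ΣzᵢKᵢ = 1.7798, Σzᵢ/Kᵢ = 1.0929 — both > 1, two phases present.
Newton iteration, β⁰ = 0.43:
  β = 0.4300: g = 0.35679, g' = -0.7071 → β = 0.9346
  β = 0.9346: g = -0.01865, g' = -1.0286 → β = 0.9165
  β = 0.9165: g = -0.00044, g' = -0.9806 → β = 0.9160
Converged at β = 0.9160.

β = 0.9160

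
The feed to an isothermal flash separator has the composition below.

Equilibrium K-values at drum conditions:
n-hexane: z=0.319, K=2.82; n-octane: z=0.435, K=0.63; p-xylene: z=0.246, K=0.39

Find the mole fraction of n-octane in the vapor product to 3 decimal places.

y_n-octane = 0.310

Newton iteration, ψ⁰ = 0.51:
  ψ = 0.510: g = -0.1151, g' = -0.568 → ψ = 0.307
  ψ = 0.307: g = 0.0061, g' = -0.649 → ψ = 0.317
Converged at ψ = 0.317.
Compositions from xᵢ = zᵢ/(1+ψ(Kᵢ−1)), yᵢ = Kᵢxᵢ:
  n-hexane: x = 0.202, y = 0.571
  n-octane: x = 0.493, y = 0.310
  p-xylene: x = 0.305, y = 0.119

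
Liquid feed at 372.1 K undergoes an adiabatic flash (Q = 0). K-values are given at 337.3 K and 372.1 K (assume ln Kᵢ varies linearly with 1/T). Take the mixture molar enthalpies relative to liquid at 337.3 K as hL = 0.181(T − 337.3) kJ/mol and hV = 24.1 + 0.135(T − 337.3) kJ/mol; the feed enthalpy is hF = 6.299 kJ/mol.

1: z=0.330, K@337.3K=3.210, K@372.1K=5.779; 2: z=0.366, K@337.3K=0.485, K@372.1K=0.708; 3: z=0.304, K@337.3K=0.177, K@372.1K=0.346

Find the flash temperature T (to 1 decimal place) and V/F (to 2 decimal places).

T = 340.8 K, V/F = 0.24

Adiabatic flash: solve Rachford–Rice at each trial T, then check hF = ψ·hV(T) + (1−ψ)·hL(T).
  T = 337.3 K: K = (3.210, 0.485, 0.177), RR gives ψ = 0.197, H_out = 4.742 kJ/mol
  T = 372.1 K: K = (5.779, 0.708, 0.346), RR gives ψ = 0.547, H_out = 18.597 kJ/mol
  T = 354.7 K: K = (4.370, 0.591, 0.252), RR gives ψ = 0.374, H_out = 11.853 kJ/mol
  T = 346.0 K: K = (3.760, 0.537, 0.212), RR gives ψ = 0.290, H_out = 8.439 kJ/mol
  T = 341.6 K: K = (3.474, 0.510, 0.194), RR gives ψ = 0.244, H_out = 6.620 kJ/mol
  T = 339.5 K: K = (3.343, 0.498, 0.185), RR gives ψ = 0.222, H_out = 5.717 kJ/mol
  T = 340.6 K: K = (3.412, 0.504, 0.190), RR gives ψ = 0.234, H_out = 6.193 kJ/mol
Linear interpolation between T = 340.6 (H_out = 6.193) and T = 341.6 (H_out = 6.620) on hF = 6.299 gives T ≈ 340.8 K, at which ψ = 0.24.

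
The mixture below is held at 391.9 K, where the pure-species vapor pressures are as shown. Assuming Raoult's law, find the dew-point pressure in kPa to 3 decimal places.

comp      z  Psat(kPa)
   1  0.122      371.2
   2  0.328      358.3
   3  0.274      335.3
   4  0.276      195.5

Pdew = 287.932 kPa

At the dew point ψ → 1, so Σzᵢ/Kᵢ = 1 with Kᵢ = Pᵢˢᵃᵗ/P ⇒ 1/P = Σzᵢ/Pᵢˢᵃᵗ.
1/P = 0.122/371.2 + 0.328/358.3 + 0.274/335.3 + 0.276/195.5 = 0.003473 ⇒ P = 287.932 kPa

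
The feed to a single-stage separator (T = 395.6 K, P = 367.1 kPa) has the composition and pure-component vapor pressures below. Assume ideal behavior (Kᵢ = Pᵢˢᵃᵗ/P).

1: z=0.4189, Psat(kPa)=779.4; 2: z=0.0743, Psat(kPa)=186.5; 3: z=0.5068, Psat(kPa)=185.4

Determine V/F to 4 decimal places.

V/F = 0.3296

Raoult's law: Kᵢ = Pᵢˢᵃᵗ/P = Pᵢˢᵃᵗ/367.1.
  K_1 = 779.4/367.1 = 2.123127, K_2 = 186.5/367.1 = 0.508036, K_3 = 185.4/367.1 = 0.505039
Iterate (Newton) starting at V/F = 0.56:
  V/F = 0.5600: g = -0.10867, g' = -0.4710 → V/F = 0.3293
  V/F = 0.3293: g = 0.00014, g' = -0.4844 → V/F = 0.3296
Converged at V/F = 0.3296.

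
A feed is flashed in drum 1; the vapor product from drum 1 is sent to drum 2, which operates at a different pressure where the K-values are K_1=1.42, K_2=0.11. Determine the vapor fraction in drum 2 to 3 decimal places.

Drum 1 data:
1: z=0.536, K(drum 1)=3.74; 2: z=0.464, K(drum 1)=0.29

V/F (drum 2) = 0.316

Drum 1:
Rachford–Rice: g(ψ₁) = Σ zᵢ(Kᵢ−1)/(1+ψ₁(Kᵢ−1)) = 0.
Feasibility: ΣzᵢKᵢ = 2.139, Σzᵢ/Kᵢ = 1.743 — both > 1, two phases present.
Binary case is linear: z₁(K₁−1)(1+ψ₁(K₂−1)) + z₂(K₂−1)(1+ψ₁(K₁−1)) = 0
⇒ ψ₁ = [z₁(K₁−1)+z₂(K₂−1)] / [−(K₁−1)(K₂−1)] = 1.1392/1.9454 = 0.586
Drum-1 compositions:
  1: x = 0.206, y = 0.770
  2: x = 0.794, y = 0.230
Drum-2 feed = drum-1 vapor: z₂ = (0.7697, 0.2303).
Drum 2:
Newton iteration, ψ₂⁰ = 0.46:
  ψ₂ = 0.460: g = -0.0762, g' = -0.618 → ψ₂ = 0.337
  ψ₂ = 0.337: g = -0.0095, g' = -0.476 → ψ₂ = 0.317
  ψ₂ = 0.317: g = -0.0002, g' = -0.460 → ψ₂ = 0.316
Converged at ψ₂ = 0.316.
  1: x = 0.679, y = 0.965
  2: x = 0.321, y = 0.035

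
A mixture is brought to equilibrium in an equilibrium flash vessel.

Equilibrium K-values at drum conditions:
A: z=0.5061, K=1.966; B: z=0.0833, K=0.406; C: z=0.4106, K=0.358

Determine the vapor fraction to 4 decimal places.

Newton iteration, ψ⁰ = 0.5:
  ψ = 0.5000: g = -0.12895, g' = -0.6413 → ψ = 0.2989
  ψ = 0.2989: g = -0.00702, g' = -0.5870 → ψ = 0.2870
Converged at ψ = 0.2870.

ψ = 0.2870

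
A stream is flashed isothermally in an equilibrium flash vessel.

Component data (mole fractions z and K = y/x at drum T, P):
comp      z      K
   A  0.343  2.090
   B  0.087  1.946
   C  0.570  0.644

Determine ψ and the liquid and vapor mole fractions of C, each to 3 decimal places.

Material balance + equilibrium reduce to Σ zᵢ(Kᵢ−1)/(1+ψ(Kᵢ−1)) = 0.
Check two-phase: ΣzᵢKᵢ = 1.253 > 1 and Σzᵢ/Kᵢ = 1.094 > 1, so g(0) = 0.253 > 0 and g(1) = -0.094 < 0.
Newton–Raphson from ψ = 0.56:
  ψ = 0.560: g = 0.0325, g' = -0.303 → ψ = 0.667
  ψ = 0.667: g = 0.0008, g' = -0.290 → ψ = 0.670
Converged at ψ = 0.670.
Compositions from xᵢ = zᵢ/(1+ψ(Kᵢ−1)), yᵢ = Kᵢxᵢ:
  A: x = 0.198, y = 0.414
  B: x = 0.053, y = 0.104
  C: x = 0.749, y = 0.482

ψ = 0.670, x_C = 0.749, y_C = 0.482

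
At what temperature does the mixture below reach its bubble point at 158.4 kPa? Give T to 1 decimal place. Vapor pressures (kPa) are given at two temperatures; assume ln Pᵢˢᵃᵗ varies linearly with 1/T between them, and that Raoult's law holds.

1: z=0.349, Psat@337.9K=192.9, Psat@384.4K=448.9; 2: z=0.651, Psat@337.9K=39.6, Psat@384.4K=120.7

T = 363.2 K

Bubble-point temperature: ΣzᵢPᵢˢᵃᵗ(T) = P. Interpolate ln Pᵢˢᵃᵗ = aᵢ + bᵢ/T.
  T = 337.9 K: ΣzᵢPᵢˢᵃᵗ = 93.10 kPa
  T = 384.4 K: ΣzᵢPᵢˢᵃᵗ = 235.24 kPa
  T = 361.1 K: ΣzᵢPᵢˢᵃᵗ = 152.03 kPa
  T = 372.8 K: ΣzᵢPᵢˢᵃᵗ = 190.50 kPa
  T = 367.0 K: ΣzᵢPᵢˢᵃᵗ = 170.63 kPa
  T = 364.1 K: ΣzᵢPᵢˢᵃᵗ = 161.29 kPa
  T = 362.6 K: ΣzᵢPᵢˢᵃᵗ = 156.61 kPa
Interpolating between 362.6 K and 364.1 K gives T ≈ 363.2 K.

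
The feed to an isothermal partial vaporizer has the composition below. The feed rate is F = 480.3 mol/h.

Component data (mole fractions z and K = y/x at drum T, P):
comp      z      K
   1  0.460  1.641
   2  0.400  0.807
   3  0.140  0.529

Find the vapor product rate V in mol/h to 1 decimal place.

V = 378.5 mol/h

Material balance + equilibrium reduce to Σ zᵢ(Kᵢ−1)/(1+V/F(Kᵢ−1)) = 0.
Feasibility: ΣzᵢKᵢ = 1.152, Σzᵢ/Kᵢ = 1.041 — both > 1, two phases present.
Newton–Raphson from V/F = 0.5:
  V/F = 0.500: g = 0.0516, g' = -0.180 → V/F = 0.787
  V/F = 0.787: g = 0.0002, g' = -0.183 → V/F = 0.788
Converged at V/F = 0.788.
Then V = V/F·F = 0.7880·480.3 = 378.5 mol/h and L = F − V = 101.8 mol/h.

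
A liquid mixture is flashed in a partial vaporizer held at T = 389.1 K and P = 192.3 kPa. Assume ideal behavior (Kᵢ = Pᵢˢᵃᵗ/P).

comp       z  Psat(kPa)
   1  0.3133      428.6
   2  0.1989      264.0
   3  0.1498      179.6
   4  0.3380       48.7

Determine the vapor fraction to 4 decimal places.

ψ = 0.3214

Raoult's law: Kᵢ = Pᵢˢᵃᵗ/P = Pᵢˢᵃᵗ/192.3.
  K_1 = 428.6/192.3 = 2.228809, K_2 = 264.0/192.3 = 1.372855, K_3 = 179.6/192.3 = 0.933957, K_4 = 48.7/192.3 = 0.253250
Rachford–Rice: g(ψ) = Σ zᵢ(Kᵢ−1)/(1+ψ(Kᵢ−1)) = 0.
Feasibility: ΣzᵢKᵢ = 1.1969, Σzᵢ/Kᵢ = 1.7805 — both > 1, two phases present.
Newton–Raphson from ψ = 0.57:
  ψ = 0.5700: g = -0.16217, g' = -0.7545 → ψ = 0.3551
  ψ = 0.3551: g = -0.02007, g' = -0.6006 → ψ = 0.3216
  ψ = 0.3216: g = -0.00015, g' = -0.5922 → ψ = 0.3214
Converged at ψ = 0.3214.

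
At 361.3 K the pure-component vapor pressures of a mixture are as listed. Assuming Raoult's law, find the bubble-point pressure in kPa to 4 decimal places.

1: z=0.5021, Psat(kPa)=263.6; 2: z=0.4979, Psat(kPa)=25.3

At the bubble point ψ → 0, so ΣzᵢKᵢ = 1 with Kᵢ = Pᵢˢᵃᵗ/P ⇒ P = ΣzᵢPᵢˢᵃᵗ.
P = 0.5021·263.6 + 0.4979·25.3 = 144.9504 kPa

Pbub = 144.9504 kPa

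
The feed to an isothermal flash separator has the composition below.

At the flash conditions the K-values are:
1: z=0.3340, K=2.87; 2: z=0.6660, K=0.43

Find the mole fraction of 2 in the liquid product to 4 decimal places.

Binary case is linear: z₁(K₁−1)(1+ψ(K₂−1)) + z₂(K₂−1)(1+ψ(K₁−1)) = 0
⇒ ψ = [z₁(K₁−1)+z₂(K₂−1)] / [−(K₁−1)(K₂−1)] = 0.24496/1.06590 = 0.2298
Compositions from xᵢ = zᵢ/(1+ψ(Kᵢ−1)), yᵢ = Kᵢxᵢ:
  1: x = 0.2336, y = 0.6705
  2: x = 0.7664, y = 0.3295

x_2 = 0.7664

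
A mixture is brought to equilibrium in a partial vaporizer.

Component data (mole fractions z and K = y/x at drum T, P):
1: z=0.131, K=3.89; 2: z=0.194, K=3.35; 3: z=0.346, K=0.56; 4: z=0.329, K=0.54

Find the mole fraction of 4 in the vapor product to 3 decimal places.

Iterate (Newton) starting at V/F = 0.41:
  V/F = 0.410: g = 0.0332, g' = -0.713 → V/F = 0.457
  V/F = 0.457: g = 0.0011, g' = -0.669 → V/F = 0.458
Converged at V/F = 0.458.
Compositions from xᵢ = zᵢ/(1+V/F(Kᵢ−1)), yᵢ = Kᵢxᵢ:
  1: x = 0.056, y = 0.219
  2: x = 0.093, y = 0.313
  3: x = 0.433, y = 0.243
  4: x = 0.417, y = 0.225

y_4 = 0.225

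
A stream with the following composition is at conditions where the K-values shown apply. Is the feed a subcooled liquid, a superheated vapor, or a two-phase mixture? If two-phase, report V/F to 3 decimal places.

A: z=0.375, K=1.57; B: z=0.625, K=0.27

ΣzᵢKᵢ = 0.758; Σzᵢ/Kᵢ = 2.554.
Since ΣzᵢKᵢ < 1 the mixture is below its bubble point — single liquid phase.

subcooled liquid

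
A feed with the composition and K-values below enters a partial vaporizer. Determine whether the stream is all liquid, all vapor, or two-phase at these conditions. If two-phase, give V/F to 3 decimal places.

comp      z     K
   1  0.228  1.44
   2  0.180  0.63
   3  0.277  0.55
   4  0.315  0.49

all liquid

ΣzᵢKᵢ = 0.748; Σzᵢ/Kᵢ = 1.591.
Since ΣzᵢKᵢ < 1 the mixture is below its bubble point — single liquid phase.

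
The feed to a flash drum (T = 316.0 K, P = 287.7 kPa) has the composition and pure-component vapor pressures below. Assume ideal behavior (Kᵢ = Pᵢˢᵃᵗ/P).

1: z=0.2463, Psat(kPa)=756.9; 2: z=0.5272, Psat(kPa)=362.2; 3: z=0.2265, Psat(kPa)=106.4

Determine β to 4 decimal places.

β = 0.7991

Raoult's law: Kᵢ = Pᵢˢᵃᵗ/P = Pᵢˢᵃᵗ/287.7.
  K_1 = 756.9/287.7 = 2.630865, K_2 = 362.2/287.7 = 1.258950, K_3 = 106.4/287.7 = 0.369830
Newton iteration, β⁰ = 0.33:
  β = 0.3300: g = 0.20670, g' = -0.4503 → β = 0.7891
  β = 0.7891: g = 0.00510, g' = -0.5055 → β = 0.7992
  β = 0.7992: g = -0.00004, g' = -0.5128 → β = 0.7991
Converged at β = 0.7991.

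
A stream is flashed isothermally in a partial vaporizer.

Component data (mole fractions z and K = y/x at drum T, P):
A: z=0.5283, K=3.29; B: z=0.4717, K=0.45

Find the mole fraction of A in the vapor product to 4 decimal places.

Binary case is linear: z₁(K₁−1)(1+ψ(K₂−1)) + z₂(K₂−1)(1+ψ(K₁−1)) = 0
⇒ ψ = [z₁(K₁−1)+z₂(K₂−1)] / [−(K₁−1)(K₂−1)] = 0.95037/1.25950 = 0.7546
Compositions from xᵢ = zᵢ/(1+ψ(Kᵢ−1)), yᵢ = Kᵢxᵢ:
  A: x = 0.1937, y = 0.6371
  B: x = 0.8063, y = 0.3629

y_A = 0.6371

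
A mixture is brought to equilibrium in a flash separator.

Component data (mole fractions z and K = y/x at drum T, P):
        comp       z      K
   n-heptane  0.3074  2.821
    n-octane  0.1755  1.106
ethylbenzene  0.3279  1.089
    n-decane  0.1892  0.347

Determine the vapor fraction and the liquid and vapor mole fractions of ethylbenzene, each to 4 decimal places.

ψ = 0.8253, x_ethylbenzene = 0.3055, y_ethylbenzene = 0.3326

Rachford–Rice: g(ψ) = Σ zᵢ(Kᵢ−1)/(1+ψ(Kᵢ−1)) = 0.
g(0) = ΣzᵢKᵢ − 1 = 0.4840 and g(1) = 1 − Σzᵢ/Kᵢ = -0.1140, so a root lies in (0, 1).
Newton–Raphson from ψ = 0.5:
  ψ = 0.5000: g = 0.15516, g' = -0.4613 → ψ = 0.8364
  ψ = 0.8364: g = -0.00611, g' = -0.5557 → ψ = 0.8254
  ψ = 0.8254: g = -0.00005, g' = -0.5462 → ψ = 0.8253
Converged at ψ = 0.8253.
Compositions from xᵢ = zᵢ/(1+ψ(Kᵢ−1)), yᵢ = Kᵢxᵢ:
  n-heptane: x = 0.1228, y = 0.3465
  n-octane: x = 0.1614, y = 0.1785
  ethylbenzene: x = 0.3055, y = 0.3326
  n-decane: x = 0.4103, y = 0.1424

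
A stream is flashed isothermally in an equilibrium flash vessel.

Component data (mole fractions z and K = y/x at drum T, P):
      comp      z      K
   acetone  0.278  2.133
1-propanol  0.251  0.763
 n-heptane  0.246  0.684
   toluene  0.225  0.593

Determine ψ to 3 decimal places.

ψ = 0.237

Iterate (Newton) starting at ψ = 0.52:
  ψ = 0.520: g = -0.0788, g' = -0.255 → ψ = 0.211
  ψ = 0.211: g = 0.0082, g' = -0.321 → ψ = 0.236
  ψ = 0.236: g = 0.0001, g' = -0.312 → ψ = 0.237
Converged at ψ = 0.237.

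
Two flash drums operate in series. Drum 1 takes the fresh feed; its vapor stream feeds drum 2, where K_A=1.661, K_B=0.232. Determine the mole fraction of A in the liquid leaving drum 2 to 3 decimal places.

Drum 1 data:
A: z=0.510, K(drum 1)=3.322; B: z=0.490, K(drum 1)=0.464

Drum 1:
Rachford–Rice: g(ψ₁) = Σ zᵢ(Kᵢ−1)/(1+ψ₁(Kᵢ−1)) = 0.
g(0) = ΣzᵢKᵢ − 1 = 0.922 and g(1) = 1 − Σzᵢ/Kᵢ = -0.210, so a root lies in (0, 1).
Newton iteration, ψ₁⁰ = 0.5:
  ψ₁ = 0.500: g = 0.1892, g' = -0.852 → ψ₁ = 0.722
  ψ₁ = 0.722: g = 0.0139, g' = -0.758 → ψ₁ = 0.740
Converged at ψ₁ = 0.740.
Drum-1 compositions:
  A: x = 0.188, y = 0.623
  B: x = 0.812, y = 0.377
Drum-2 feed = drum-1 vapor: z₂ = (0.6230, 0.3770).
Drum 2:
Binary case is linear: z₁(K₁−1)(1+ψ₂(K₂−1)) + z₂(K₂−1)(1+ψ₂(K₁−1)) = 0
⇒ ψ₂ = [z₁(K₁−1)+z₂(K₂−1)] / [−(K₁−1)(K₂−1)] = 0.1223/0.5076 = 0.241
  A: x = 0.537, y = 0.893
  B: x = 0.463, y = 0.107

x_A (drum 2) = 0.537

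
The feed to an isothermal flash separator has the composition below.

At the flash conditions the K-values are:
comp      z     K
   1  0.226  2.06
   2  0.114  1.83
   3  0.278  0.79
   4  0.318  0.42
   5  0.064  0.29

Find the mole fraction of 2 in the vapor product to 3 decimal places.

y_2 = 0.193

Let β = V/F and solve Σ zᵢ(Kᵢ−1)/(1+β(Kᵢ−1)) = 0.
g(0) = ΣzᵢKᵢ − 1 = 0.046 and g(1) = 1 − Σzᵢ/Kᵢ = -0.502, so a root lies in (0, 1).
Newton iteration, β⁰ = 0.5:
  β = 0.500: g = -0.1720, g' = -0.453 → β = 0.120
  β = 0.120: g = -0.0093, g' = -0.440 → β = 0.099
Converged at β = 0.099.
Compositions from xᵢ = zᵢ/(1+β(Kᵢ−1)), yᵢ = Kᵢxᵢ:
  1: x = 0.205, y = 0.421
  2: x = 0.105, y = 0.193
  3: x = 0.284, y = 0.224
  4: x = 0.337, y = 0.142
  5: x = 0.069, y = 0.020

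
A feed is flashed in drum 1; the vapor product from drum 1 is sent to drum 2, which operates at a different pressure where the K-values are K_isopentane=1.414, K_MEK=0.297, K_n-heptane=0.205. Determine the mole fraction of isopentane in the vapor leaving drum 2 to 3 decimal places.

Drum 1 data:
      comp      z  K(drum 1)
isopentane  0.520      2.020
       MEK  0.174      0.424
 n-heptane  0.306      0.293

y_isopentane (drum 2) = 0.914

Drum 1:
Rachford–Rice: g(ψ₁) = Σ zᵢ(Kᵢ−1)/(1+ψ₁(Kᵢ−1)) = 0.
g(0) = ΣzᵢKᵢ − 1 = 0.214 and g(1) = 1 − Σzᵢ/Kᵢ = -0.712, so a root lies in (0, 1).
Newton–Raphson from ψ₁ = 0.43:
  ψ₁ = 0.430: g = -0.0754, g' = -0.679 → ψ₁ = 0.319
  ψ₁ = 0.319: g = -0.0020, g' = -0.650 → ψ₁ = 0.316
Converged at ψ₁ = 0.316.
Drum-1 compositions:
  isopentane: x = 0.393, y = 0.794
  MEK: x = 0.213, y = 0.090
  n-heptane: x = 0.394, y = 0.115
Drum-2 feed = drum-1 vapor: z₂ = (0.7944, 0.0902, 0.1155).
Drum 2:
Iterate (Newton) starting at ψ₂ = 0.41:
  ψ₂ = 0.410: g = 0.0559, g' = -0.348 → ψ₂ = 0.571
  ψ₂ = 0.571: g = -0.0078, g' = -0.458 → ψ₂ = 0.553
Converged at ψ₂ = 0.553.
  isopentane: x = 0.646, y = 0.914
  MEK: x = 0.148, y = 0.044
  n-heptane: x = 0.206, y = 0.042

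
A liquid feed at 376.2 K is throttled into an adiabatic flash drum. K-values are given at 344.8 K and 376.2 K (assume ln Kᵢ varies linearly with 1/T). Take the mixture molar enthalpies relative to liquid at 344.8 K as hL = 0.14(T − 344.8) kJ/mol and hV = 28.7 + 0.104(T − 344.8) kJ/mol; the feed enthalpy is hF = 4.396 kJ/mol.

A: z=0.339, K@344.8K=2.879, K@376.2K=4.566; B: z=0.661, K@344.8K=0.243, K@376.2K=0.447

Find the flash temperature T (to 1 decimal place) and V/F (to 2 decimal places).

Adiabatic flash: solve Rachford–Rice at each trial T, then check hF = ψ·hV(T) + (1−ψ)·hL(T).
  T = 344.8 K: K = (2.879, 0.243), RR gives ψ = 0.096, H_out = 2.756 kJ/mol
  T = 376.2 K: K = (4.566, 0.447), RR gives ψ = 0.428, H_out = 16.186 kJ/mol
  T = 360.5 K: K = (3.662, 0.334), RR gives ψ = 0.261, H_out = 9.533 kJ/mol
  T = 352.6 K: K = (3.253, 0.286), RR gives ψ = 0.181, H_out = 6.241 kJ/mol
  T = 348.7 K: K = (3.063, 0.264), RR gives ψ = 0.140, H_out = 4.542 kJ/mol
  T = 346.8 K: K = (2.972, 0.253), RR gives ψ = 0.119, H_out = 3.685 kJ/mol
Linear interpolation between T = 346.8 (H_out = 3.685) and T = 348.7 (H_out = 4.542) on hF = 4.396 gives T ≈ 348.4 K, at which ψ = 0.14.

T = 348.4 K, V/F = 0.14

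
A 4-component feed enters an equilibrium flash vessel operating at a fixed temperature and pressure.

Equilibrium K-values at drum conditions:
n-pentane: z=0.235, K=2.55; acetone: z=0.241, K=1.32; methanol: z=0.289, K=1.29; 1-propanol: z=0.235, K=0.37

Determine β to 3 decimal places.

β = 0.788

Let β = V/F and solve Σ zᵢ(Kᵢ−1)/(1+β(Kᵢ−1)) = 0.
Feasibility: ΣzᵢKᵢ = 1.377, Σzᵢ/Kᵢ = 1.134 — both > 1, two phases present.
Iterate (Newton) starting at β = 0.48:
  β = 0.480: g = 0.1371, g' = -0.415 → β = 0.811
  β = 0.811: g = -0.0120, g' = -0.532 → β = 0.788
Converged at β = 0.788.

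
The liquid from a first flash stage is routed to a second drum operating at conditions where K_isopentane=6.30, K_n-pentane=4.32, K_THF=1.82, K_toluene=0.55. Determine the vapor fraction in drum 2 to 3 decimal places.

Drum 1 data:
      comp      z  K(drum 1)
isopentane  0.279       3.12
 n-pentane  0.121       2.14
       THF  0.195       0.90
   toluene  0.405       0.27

Drum 1:
Rachford–Rice: g(ψ₁) = Σ zᵢ(Kᵢ−1)/(1+ψ₁(Kᵢ−1)) = 0.
g(0) = ΣzᵢKᵢ − 1 = 0.414 and g(1) = 1 − Σzᵢ/Kᵢ = -0.863, so a root lies in (0, 1).
Iterate (Newton) starting at ψ₁ = 0.5:
  ψ₁ = 0.500: g = -0.1111, g' = -0.897 → ψ₁ = 0.376
  ψ₁ = 0.376: g = -0.0021, g' = -0.877 → ψ₁ = 0.374
Converged at ψ₁ = 0.374.
Drum-1 compositions:
  isopentane: x = 0.156, y = 0.486
  n-pentane: x = 0.085, y = 0.182
  THF: x = 0.203, y = 0.182
  toluene: x = 0.557, y = 0.150
Drum-2 feed = drum-1 liquid: z₂ = (0.1557, 0.0849, 0.2026, 0.5569).
Drum 2:
Rachford–Rice: g(ψ₂) = Σ zᵢ(Kᵢ−1)/(1+ψ₂(Kᵢ−1)) = 0.
g(0) = ΣzᵢKᵢ − 1 = 1.022 and g(1) = 1 − Σzᵢ/Kᵢ = -0.168, so a root lies in (0, 1).
Iterate (Newton) starting at ψ₂ = 0.39:
  ψ₂ = 0.390: g = 0.2137, g' = -0.887 → ψ₂ = 0.631
  ψ₂ = 0.631: g = 0.0404, g' = -0.608 → ψ₂ = 0.697
  ψ₂ = 0.697: g = 0.0011, g' = -0.578 → ψ₂ = 0.699
Converged at ψ₂ = 0.699.
  isopentane: x = 0.033, y = 0.208
  n-pentane: x = 0.026, y = 0.110
  THF: x = 0.129, y = 0.234
  toluene: x = 0.813, y = 0.447

V/F (drum 2) = 0.699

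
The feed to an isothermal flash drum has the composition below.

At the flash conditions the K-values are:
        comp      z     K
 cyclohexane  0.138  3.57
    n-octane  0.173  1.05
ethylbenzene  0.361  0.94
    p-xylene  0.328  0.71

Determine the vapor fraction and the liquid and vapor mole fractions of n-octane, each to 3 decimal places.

Newton–Raphson from ψ = 0.5:
  ψ = 0.500: g = 0.0301, g' = -0.214 → ψ = 0.640
  ψ = 0.640: g = 0.0031, g' = -0.174 → ψ = 0.658
Converged at ψ = 0.658.
Compositions from xᵢ = zᵢ/(1+ψ(Kᵢ−1)), yᵢ = Kᵢxᵢ:
  cyclohexane: x = 0.051, y = 0.183
  n-octane: x = 0.167, y = 0.176
  ethylbenzene: x = 0.376, y = 0.353
  p-xylene: x = 0.405, y = 0.288

ψ = 0.658, x_n-octane = 0.167, y_n-octane = 0.176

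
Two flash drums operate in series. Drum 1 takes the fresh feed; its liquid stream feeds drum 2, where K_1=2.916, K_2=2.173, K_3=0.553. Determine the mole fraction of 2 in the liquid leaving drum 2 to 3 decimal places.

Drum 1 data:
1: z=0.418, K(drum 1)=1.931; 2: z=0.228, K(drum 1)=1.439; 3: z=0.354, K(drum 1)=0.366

x_2 (drum 2) = 0.102

Drum 1:
Iterate (Newton) starting at ψ₁ = 0.38:
  ψ₁ = 0.380: g = 0.0776, g' = -0.477 → ψ₁ = 0.543
  ψ₁ = 0.543: g = -0.0028, g' = -0.519 → ψ₁ = 0.537
Converged at ψ₁ = 0.537.
Drum-1 compositions:
  1: x = 0.279, y = 0.538
  2: x = 0.184, y = 0.265
  3: x = 0.537, y = 0.197
Drum-2 feed = drum-1 liquid: z₂ = (0.2786, 0.1845, 0.5369).
Drum 2:
Material balance + equilibrium reduce to Σ zᵢ(Kᵢ−1)/(1+ψ₂(Kᵢ−1)) = 0.
Check two-phase: ΣzᵢKᵢ = 1.510 > 1 and Σzᵢ/Kᵢ = 1.151 > 1, so g(0) = 0.510 > 0 and g(1) = -0.151 < 0.
Iterate (Newton) starting at ψ₂ = 0.43:
  ψ₂ = 0.430: g = 0.1394, g' = -0.584 → ψ₂ = 0.669
  ψ₂ = 0.669: g = 0.0129, g' = -0.495 → ψ₂ = 0.695
Converged at ψ₂ = 0.695.
  1: x = 0.119, y = 0.348
  2: x = 0.102, y = 0.221
  3: x = 0.779, y = 0.431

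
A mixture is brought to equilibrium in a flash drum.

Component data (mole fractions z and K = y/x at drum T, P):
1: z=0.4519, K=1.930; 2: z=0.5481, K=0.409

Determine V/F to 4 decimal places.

V/F = 0.1753

Binary case is linear: z₁(K₁−1)(1+V/F(K₂−1)) + z₂(K₂−1)(1+V/F(K₁−1)) = 0
⇒ V/F = [z₁(K₁−1)+z₂(K₂−1)] / [−(K₁−1)(K₂−1)] = 0.09634/0.54963 = 0.1753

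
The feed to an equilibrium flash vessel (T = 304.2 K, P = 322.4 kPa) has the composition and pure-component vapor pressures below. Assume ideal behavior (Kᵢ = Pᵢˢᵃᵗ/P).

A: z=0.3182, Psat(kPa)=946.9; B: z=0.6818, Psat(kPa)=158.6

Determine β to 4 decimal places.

β = 0.2743

Raoult's law: Kᵢ = Pᵢˢᵃᵗ/P = Pᵢˢᵃᵗ/322.4.
  K_A = 946.9/322.4 = 2.937035, K_B = 158.6/322.4 = 0.491935
Material balance + equilibrium reduce to Σ zᵢ(Kᵢ−1)/(1+β(Kᵢ−1)) = 0.
g(0) = ΣzᵢKᵢ − 1 = 0.2700 and g(1) = 1 − Σzᵢ/Kᵢ = -0.4943, so a root lies in (0, 1).
Binary case is linear: z₁(K₁−1)(1+β(K₂−1)) + z₂(K₂−1)(1+β(K₁−1)) = 0
⇒ β = [z₁(K₁−1)+z₂(K₂−1)] / [−(K₁−1)(K₂−1)] = 0.26997/0.98414 = 0.2743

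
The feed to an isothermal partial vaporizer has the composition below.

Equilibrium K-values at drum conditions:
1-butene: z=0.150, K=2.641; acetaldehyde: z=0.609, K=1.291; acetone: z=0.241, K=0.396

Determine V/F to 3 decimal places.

Material balance + equilibrium reduce to Σ zᵢ(Kᵢ−1)/(1+V/F(Kᵢ−1)) = 0.
Check two-phase: ΣzᵢKᵢ = 1.278 > 1 and Σzᵢ/Kᵢ = 1.137 > 1, so g(0) = 0.278 > 0 and g(1) = -0.137 < 0.
Iterate (Newton) starting at V/F = 0.5:
  V/F = 0.500: g = 0.0814, g' = -0.342 → V/F = 0.738
  V/F = 0.738: g = -0.0055, g' = -0.404 → V/F = 0.725
  V/F = 0.725: g = -0.0000, g' = -0.397 → V/F = 0.724
Converged at V/F = 0.724.

V/F = 0.724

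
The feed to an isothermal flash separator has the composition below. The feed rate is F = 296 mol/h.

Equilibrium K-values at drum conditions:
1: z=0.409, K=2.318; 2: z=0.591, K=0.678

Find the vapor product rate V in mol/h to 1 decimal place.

Material balance + equilibrium reduce to Σ zᵢ(Kᵢ−1)/(1+ψ(Kᵢ−1)) = 0.
Feasibility: ΣzᵢKᵢ = 1.349, Σzᵢ/Kᵢ = 1.048 — both > 1, two phases present.
Binary case is linear: z₁(K₁−1)(1+ψ(K₂−1)) + z₂(K₂−1)(1+ψ(K₁−1)) = 0
⇒ ψ = [z₁(K₁−1)+z₂(K₂−1)] / [−(K₁−1)(K₂−1)] = 0.3488/0.4244 = 0.822
Then V = ψ·F = 0.8218·296 = 243.2 mol/h and L = F − V = 52.8 mol/h.

V = 243.2 mol/h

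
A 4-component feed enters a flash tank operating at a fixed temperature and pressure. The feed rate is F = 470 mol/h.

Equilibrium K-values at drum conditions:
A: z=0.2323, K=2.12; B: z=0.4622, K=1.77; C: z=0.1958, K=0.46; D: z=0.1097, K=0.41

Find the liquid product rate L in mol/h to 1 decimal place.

Material balance + equilibrium reduce to Σ zᵢ(Kᵢ−1)/(1+V/F(Kᵢ−1)) = 0.
Feasibility: ΣzᵢKᵢ = 1.4456, Σzᵢ/Kᵢ = 1.0639 — both > 1, two phases present.
Newton iteration, V/F⁰ = 0.5:
  V/F = 0.5000: g = 0.18710, g' = -0.4466 → V/F = 0.9190
  V/F = 0.9190: g = -0.01463, g' = -0.5719 → V/F = 0.8934
  V/F = 0.8934: g = -0.00025, g' = -0.5529 → V/F = 0.8929
Converged at V/F = 0.8929.
Then V = V/F·F = 0.8929·470 = 419.7 mol/h and L = F − V = 50.3 mol/h.

L = 50.3 mol/h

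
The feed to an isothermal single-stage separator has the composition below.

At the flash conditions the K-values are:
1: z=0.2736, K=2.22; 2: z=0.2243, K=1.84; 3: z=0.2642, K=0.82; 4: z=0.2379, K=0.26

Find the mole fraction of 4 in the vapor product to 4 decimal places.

y_4 = 0.0999

Material balance + equilibrium reduce to Σ zᵢ(Kᵢ−1)/(1+V/F(Kᵢ−1)) = 0.
g(0) = ΣzᵢKᵢ − 1 = 0.2986 and g(1) = 1 − Σzᵢ/Kᵢ = -0.4823, so a root lies in (0, 1).
Newton iteration, V/F⁰ = 0.5:
  V/F = 0.5000: g = 0.00831, g' = -0.5742 → V/F = 0.5145
  V/F = 0.5145: g = -0.00005, g' = -0.5810 → V/F = 0.5144
Converged at V/F = 0.5144.
Compositions from xᵢ = zᵢ/(1+V/F(Kᵢ−1)), yᵢ = Kᵢxᵢ:
  1: x = 0.1681, y = 0.3732
  2: x = 0.1566, y = 0.2882
  3: x = 0.2912, y = 0.2388
  4: x = 0.3841, y = 0.0999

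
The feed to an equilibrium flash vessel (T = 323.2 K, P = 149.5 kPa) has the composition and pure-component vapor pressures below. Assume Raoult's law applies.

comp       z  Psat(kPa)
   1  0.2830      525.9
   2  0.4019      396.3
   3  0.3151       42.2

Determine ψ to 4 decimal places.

Raoult's law: Kᵢ = Pᵢˢᵃᵗ/P = Pᵢˢᵃᵗ/149.5.
  K_1 = 525.9/149.5 = 3.517726, K_2 = 396.3/149.5 = 2.650836, K_3 = 42.2/149.5 = 0.282274
Rachford–Rice: g(ψ) = Σ zᵢ(Kᵢ−1)/(1+ψ(Kᵢ−1)) = 0.
Check two-phase: ΣzᵢKᵢ = 2.1498 > 1 and Σzᵢ/Kᵢ = 1.3484 > 1, so g(0) = 1.1498 > 0 and g(1) = -0.3484 < 0.
Iterate (Newton) starting at ψ = 0.5:
  ψ = 0.5000: g = 0.32615, g' = -1.0752 → ψ = 0.8034
  ψ = 0.8034: g = -0.01318, g' = -1.3042 → ψ = 0.7932
Converged at ψ = 0.7932.

ψ = 0.7932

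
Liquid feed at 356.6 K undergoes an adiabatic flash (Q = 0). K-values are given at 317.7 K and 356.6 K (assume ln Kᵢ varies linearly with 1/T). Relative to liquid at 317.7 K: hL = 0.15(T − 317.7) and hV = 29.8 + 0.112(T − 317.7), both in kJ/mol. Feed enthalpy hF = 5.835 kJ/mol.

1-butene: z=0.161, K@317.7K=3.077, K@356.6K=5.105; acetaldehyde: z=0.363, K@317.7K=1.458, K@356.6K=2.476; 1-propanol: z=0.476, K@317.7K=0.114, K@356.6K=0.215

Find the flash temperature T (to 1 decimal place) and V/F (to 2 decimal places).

Adiabatic flash: solve Rachford–Rice at each trial T, then check hF = ψ·hV(T) + (1−ψ)·hL(T).
  T = 317.7 K: K = (3.077, 1.458, 0.114), RR gives ψ = 0.073, H_out = 2.186 kJ/mol
  T = 356.6 K: K = (5.105, 2.476, 0.215), RR gives ψ = 0.432, H_out = 18.072 kJ/mol
  T = 337.1 K: K = (4.019, 1.928, 0.159), RR gives ψ = 0.286, H_out = 11.227 kJ/mol
  T = 327.4 K: K = (3.531, 1.684, 0.135), RR gives ψ = 0.192, H_out = 7.108 kJ/mol
  T = 322.5 K: K = (3.297, 1.567, 0.124), RR gives ψ = 0.136, H_out = 4.742 kJ/mol
  T = 324.9 K: K = (3.410, 1.624, 0.130), RR gives ψ = 0.164, H_out = 5.929 kJ/mol
Linear interpolation between T = 322.5 (H_out = 4.742) and T = 324.9 (H_out = 5.929) on hF = 5.835 gives T ≈ 324.7 K, at which ψ = 0.16.

T = 324.7 K, V/F = 0.16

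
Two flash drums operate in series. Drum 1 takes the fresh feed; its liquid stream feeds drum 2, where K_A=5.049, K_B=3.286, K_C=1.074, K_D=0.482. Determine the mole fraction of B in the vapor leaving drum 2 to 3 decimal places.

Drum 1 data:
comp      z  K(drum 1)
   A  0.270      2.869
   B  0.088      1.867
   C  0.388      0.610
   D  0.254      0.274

Drum 1:
Material balance + equilibrium reduce to Σ zᵢ(Kᵢ−1)/(1+ψ₁(Kᵢ−1)) = 0.
Check two-phase: ΣzᵢKᵢ = 1.245 > 1 and Σzᵢ/Kᵢ = 1.704 > 1, so g(0) = 0.245 > 0 and g(1) = -0.704 < 0.
Newton iteration, ψ₁⁰ = 0.5:
  ψ₁ = 0.500: g = -0.1634, g' = -0.705 → ψ₁ = 0.268
Converged at ψ₁ = 0.268.
Drum-1 compositions:
  A: x = 0.180, y = 0.516
  B: x = 0.071, y = 0.133
  C: x = 0.433, y = 0.264
  D: x = 0.315, y = 0.086
Drum-2 feed = drum-1 liquid: z₂ = (0.1798, 0.0714, 0.4333, 0.3154).
Drum 2:
Rachford–Rice: g(ψ₂) = Σ zᵢ(Kᵢ−1)/(1+ψ₂(Kᵢ−1)) = 0.
g(0) = ΣzᵢKᵢ − 1 = 0.760 and g(1) = 1 − Σzᵢ/Kᵢ = -0.115, so a root lies in (0, 1).
Newton iteration, ψ₂⁰ = 0.42:
  ψ₂ = 0.420: g = 0.1752, g' = -0.642 → ψ₂ = 0.693
  ψ₂ = 0.693: g = 0.0301, g' = -0.468 → ψ₂ = 0.757
  ψ₂ = 0.757: g = 0.0003, g' = -0.460 → ψ₂ = 0.758
Converged at ψ₂ = 0.758.
  A: x = 0.044, y = 0.223
  B: x = 0.026, y = 0.086
  C: x = 0.410, y = 0.441
  D: x = 0.519, y = 0.250

y_B (drum 2) = 0.086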